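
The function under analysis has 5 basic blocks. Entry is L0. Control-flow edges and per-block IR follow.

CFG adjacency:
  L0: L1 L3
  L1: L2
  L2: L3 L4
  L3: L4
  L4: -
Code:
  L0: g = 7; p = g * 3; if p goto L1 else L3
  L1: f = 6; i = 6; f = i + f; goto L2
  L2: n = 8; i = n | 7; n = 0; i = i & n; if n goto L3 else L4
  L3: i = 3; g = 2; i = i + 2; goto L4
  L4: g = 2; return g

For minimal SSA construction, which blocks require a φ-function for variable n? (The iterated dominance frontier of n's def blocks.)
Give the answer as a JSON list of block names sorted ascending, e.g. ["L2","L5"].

Answer: ["L3", "L4"]

Analysis:
idom tree: L1←L0 L2←L1 L3←L0 L4←L0
Dom at joins:
  L3: preds {L0,L2}: {L0} ∩ {L0,L1,L2} = {L0}; idom=L0
  L4: preds {L2,L3}: {L0,L1,L2} ∩ {L0,L3} = {L0}; idom=L0

Frontier:
  L3←L0: walk · to L0
  L3←L2: walk L2→L1 to L0
  L4←L2: walk L2→L1 to L0
  L4←L3: walk L3 to L0
  L0: DF=∅
  L1: DF={L3,L4}
  L2: DF={L3,L4}
  L3: DF={L4}
  L4: DF=∅

φ for n: defs {L2}
  DF⁺ = {L3,L4}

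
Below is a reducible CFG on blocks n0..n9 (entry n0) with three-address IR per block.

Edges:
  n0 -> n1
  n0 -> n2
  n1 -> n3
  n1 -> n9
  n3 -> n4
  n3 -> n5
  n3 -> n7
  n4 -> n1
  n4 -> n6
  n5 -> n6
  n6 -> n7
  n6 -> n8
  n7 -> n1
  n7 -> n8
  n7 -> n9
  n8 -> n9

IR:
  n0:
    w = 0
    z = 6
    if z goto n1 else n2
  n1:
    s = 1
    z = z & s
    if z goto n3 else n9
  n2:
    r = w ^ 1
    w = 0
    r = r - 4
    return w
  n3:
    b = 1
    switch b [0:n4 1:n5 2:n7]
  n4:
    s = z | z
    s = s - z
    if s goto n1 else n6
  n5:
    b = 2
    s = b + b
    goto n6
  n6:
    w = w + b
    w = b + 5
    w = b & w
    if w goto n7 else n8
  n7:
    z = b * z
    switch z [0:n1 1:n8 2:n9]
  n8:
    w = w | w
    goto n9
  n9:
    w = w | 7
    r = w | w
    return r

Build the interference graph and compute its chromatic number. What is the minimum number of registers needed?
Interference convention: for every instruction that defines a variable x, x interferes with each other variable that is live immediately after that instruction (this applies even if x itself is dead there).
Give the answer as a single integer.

Answer: 4

Analysis:
Per-block:
  n0 def {w,z} use ∅
  n1 def {s,z} use {z}
  n2 def {r,w} use {w}
  n3 def {b} use ∅
  n4 def {s} use {z}
  n5 def {b,s} use ∅
  n6 def {w} use {b,w}
  n7 def {z} use {b,z}
  n8 def {w} use {w}
  n9 def {r,w} use {w}

Backward fixpoint:
  live n0: ∅→{w,z}
  live n1: {w,z}→{w,z}
  live n2: {w}→∅
  live n3: {w,z}→{b,w,z}
  live n4: {b,w,z}→{b,w,z}
  live n5: {w,z}→{b,w,z}
  live n6: {b,w,z}→{b,w,z}
  live n7: {b,w,z}→{w,z}
  live n8: {w}→{w}
  live n9: {w}→∅

Interference:
  b — {s,w,z}
  r — {w}
  s — {b,w,z}
  w — {b,r,s,z}
  z — {b,s,w}

Registers:
  lower bound: {b,s,w,z} mutually conflict ⇒ χ ≥ 4
  assign b→c1 r→c1 s→c2 w→c0 z→c3 — no edge inside a register ⇒ χ ≤ 4
  χ = 4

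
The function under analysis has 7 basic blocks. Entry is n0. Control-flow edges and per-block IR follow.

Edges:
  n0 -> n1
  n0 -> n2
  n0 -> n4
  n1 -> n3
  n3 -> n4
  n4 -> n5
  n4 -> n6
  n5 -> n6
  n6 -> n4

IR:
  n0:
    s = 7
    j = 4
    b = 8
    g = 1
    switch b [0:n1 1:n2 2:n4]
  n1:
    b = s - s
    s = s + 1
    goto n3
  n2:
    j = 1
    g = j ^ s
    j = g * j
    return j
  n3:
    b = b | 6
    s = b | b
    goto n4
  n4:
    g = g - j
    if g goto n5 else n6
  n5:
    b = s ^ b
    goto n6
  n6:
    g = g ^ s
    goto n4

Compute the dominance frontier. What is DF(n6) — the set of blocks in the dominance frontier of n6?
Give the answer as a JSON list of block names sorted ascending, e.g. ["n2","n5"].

idom tree: n1←n0 n2←n0 n3←n1 n4←n0 n5←n4 n6←n4
Join-block Dom:
  n4: preds {n0,n3,n6}: {n0} ∩ {n0,n1,n3} ∩ {n0,n4,n6} = {n0}; idom=n0
  n6: preds {n4,n5}: {n0,n4} ∩ {n0,n4,n5} = {n0,n4}; idom=n4

Frontier:
  n4←n0: walk · to n0
  n4←n3: walk n3→n1 to n0
  n4←n6: walk n6→n4 to n0
  n6←n4: walk · to n4
  n6←n5: walk n5 to n4
  DF(n0)=∅
  DF(n1)={n4}
  DF(n2)=∅
  DF(n3)={n4}
  DF(n4)={n4}
  DF(n5)={n6}
  DF(n6)={n4}

DF(n6) = ["n4"]

Answer: ["n4"]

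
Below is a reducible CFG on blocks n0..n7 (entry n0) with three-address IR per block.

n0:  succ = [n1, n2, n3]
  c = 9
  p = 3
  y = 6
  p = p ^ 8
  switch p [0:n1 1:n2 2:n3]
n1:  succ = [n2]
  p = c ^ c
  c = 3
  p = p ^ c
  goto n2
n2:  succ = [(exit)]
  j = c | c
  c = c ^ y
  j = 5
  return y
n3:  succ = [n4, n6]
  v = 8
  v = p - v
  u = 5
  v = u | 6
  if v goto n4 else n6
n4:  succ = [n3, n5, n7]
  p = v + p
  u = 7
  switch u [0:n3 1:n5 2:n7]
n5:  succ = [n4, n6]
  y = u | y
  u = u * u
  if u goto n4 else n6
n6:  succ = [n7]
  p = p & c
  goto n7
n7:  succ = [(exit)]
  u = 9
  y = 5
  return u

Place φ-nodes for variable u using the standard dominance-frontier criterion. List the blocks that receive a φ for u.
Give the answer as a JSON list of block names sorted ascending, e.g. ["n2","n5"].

idom tree: n1←n0 n2←n0 n3←n0 n4←n3 n5←n4 n6←n3 n7←n3
Join-block Dom:
  n2: preds {n0,n1}: {n0} ∩ {n0,n1} = {n0}; idom=n0
  n3: preds {n0,n4}: {n0} ∩ {n0,n3,n4} = {n0}; idom=n0
  n4: preds {n3,n5}: {n0,n3} ∩ {n0,n3,n4,n5} = {n0,n3}; idom=n3
  n6: preds {n3,n5}: {n0,n3} ∩ {n0,n3,n4,n5} = {n0,n3}; idom=n3
  n7: preds {n4,n6}: {n0,n3,n4} ∩ {n0,n3,n6} = {n0,n3}; idom=n3

Frontier:
  n2←n0: walk · to n0
  n2←n1: walk n1 to n0
  n3←n0: walk · to n0
  n3←n4: walk n4→n3 to n0
  n4←n3: walk · to n3
  n4←n5: walk n5→n4 to n3
  n6←n3: walk · to n3
  n6←n5: walk n5→n4 to n3
  n7←n4: walk n4 to n3
  n7←n6: walk n6 to n3
  DF(n0)=∅
  DF(n1)={n2}
  DF(n2)=∅
  DF(n3)={n3}
  DF(n4)={n3,n4,n6,n7}
  DF(n5)={n4,n6}
  DF(n6)={n7}
  DF(n7)=∅

φ for u: defs {n3,n4,n5,n7}
  DF⁺ = {n3,n4,n6,n7}

Answer: ["n3", "n4", "n6", "n7"]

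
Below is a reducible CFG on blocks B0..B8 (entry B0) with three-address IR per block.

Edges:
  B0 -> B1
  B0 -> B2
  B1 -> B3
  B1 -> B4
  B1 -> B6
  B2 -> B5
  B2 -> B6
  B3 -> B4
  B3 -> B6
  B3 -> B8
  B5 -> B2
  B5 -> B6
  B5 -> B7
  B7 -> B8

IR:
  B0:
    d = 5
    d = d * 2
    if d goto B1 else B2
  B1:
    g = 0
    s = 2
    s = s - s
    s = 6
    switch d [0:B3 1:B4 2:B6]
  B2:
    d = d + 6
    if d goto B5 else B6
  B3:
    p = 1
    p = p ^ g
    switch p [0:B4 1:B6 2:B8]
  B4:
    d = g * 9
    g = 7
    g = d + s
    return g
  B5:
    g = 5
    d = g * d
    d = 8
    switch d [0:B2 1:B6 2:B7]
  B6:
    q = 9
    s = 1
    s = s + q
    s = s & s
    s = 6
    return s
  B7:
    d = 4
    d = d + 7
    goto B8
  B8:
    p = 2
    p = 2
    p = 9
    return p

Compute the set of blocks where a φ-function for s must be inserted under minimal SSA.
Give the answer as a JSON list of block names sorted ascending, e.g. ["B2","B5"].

idom tree: B1←B0 B2←B0 B3←B1 B4←B1 B5←B2 B6←B0 B7←B5 B8←B0
Join-block Dom:
  B2: preds {B0,B5}: {B0} ∩ {B0,B2,B5} = {B0}; idom=B0
  B4: preds {B1,B3}: {B0,B1} ∩ {B0,B1,B3} = {B0,B1}; idom=B1
  B6: preds {B1,B2,B3,B5}: {B0,B1} ∩ {B0,B2} ∩ {B0,B1,B3} ∩ {B0,B2,B5} = {B0}; idom=B0
  B8: preds {B3,B7}: {B0,B1,B3} ∩ {B0,B2,B5,B7} = {B0}; idom=B0

DF derivation:
  B2←B0: walk · to B0
  B2←B5: walk B5→B2 to B0
  B4←B1: walk · to B1
  B4←B3: walk B3 to B1
  B6←B1: walk B1 to B0
  B6←B2: walk B2 to B0
  B6←B3: walk B3→B1 to B0
  B6←B5: walk B5→B2 to B0
  B8←B3: walk B3→B1 to B0
  B8←B7: walk B7→B5→B2 to B0
  DF(B0)=∅
  DF(B1)={B6,B8}
  DF(B2)={B2,B6,B8}
  DF(B3)={B4,B6,B8}
  DF(B4)=∅
  DF(B5)={B2,B6,B8}
  DF(B6)=∅
  DF(B7)={B8}
  DF(B8)=∅

φ for s: defs {B1,B6}
  DF⁺ = {B6,B8}

Answer: ["B6", "B8"]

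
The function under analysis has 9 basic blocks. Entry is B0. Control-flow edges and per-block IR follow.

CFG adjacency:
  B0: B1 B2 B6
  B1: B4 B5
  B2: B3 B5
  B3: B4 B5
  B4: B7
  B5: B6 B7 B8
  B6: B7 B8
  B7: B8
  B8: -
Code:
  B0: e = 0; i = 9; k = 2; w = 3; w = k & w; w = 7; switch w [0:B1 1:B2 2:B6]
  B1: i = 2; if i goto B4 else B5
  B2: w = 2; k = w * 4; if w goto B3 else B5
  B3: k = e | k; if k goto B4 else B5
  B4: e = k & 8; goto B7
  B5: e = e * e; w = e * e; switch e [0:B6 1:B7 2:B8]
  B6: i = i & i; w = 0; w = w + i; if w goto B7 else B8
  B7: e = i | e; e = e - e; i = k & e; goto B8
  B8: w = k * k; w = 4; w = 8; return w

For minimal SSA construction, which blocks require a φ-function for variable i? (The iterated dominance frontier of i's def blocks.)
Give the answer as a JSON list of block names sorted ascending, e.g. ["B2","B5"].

idom tree: B1←B0 B2←B0 B3←B2 B4←B0 B5←B0 B6←B0 B7←B0 B8←B0
Dom∩ at merges:
  B4: preds {B1,B3}: {B0,B1} ∩ {B0,B2,B3} = {B0}; idom=B0
  B5: preds {B1,B2,B3}: {B0,B1} ∩ {B0,B2} ∩ {B0,B2,B3} = {B0}; idom=B0
  B6: preds {B0,B5}: {B0} ∩ {B0,B5} = {B0}; idom=B0
  B7: preds {B4,B5,B6}: {B0,B4} ∩ {B0,B5} ∩ {B0,B6} = {B0}; idom=B0
  B8: preds {B5,B6,B7}: {B0,B5} ∩ {B0,B6} ∩ {B0,B7} = {B0}; idom=B0

DF derivation:
  join B4 pred B1: B1 stop@B0
  join B4 pred B3: B3→B2 stop@B0
  join B5 pred B1: B1 stop@B0
  join B5 pred B2: B2 stop@B0
  join B5 pred B3: B3→B2 stop@B0
  join B6 pred B0: · stop@B0
  join B6 pred B5: B5 stop@B0
  join B7 pred B4: B4 stop@B0
  join B7 pred B5: B5 stop@B0
  join B7 pred B6: B6 stop@B0
  join B8 pred B5: B5 stop@B0
  join B8 pred B6: B6 stop@B0
  join B8 pred B7: B7 stop@B0
  DF(B0)=∅
  DF(B1)={B4,B5}
  DF(B2)={B4,B5}
  DF(B3)={B4,B5}
  DF(B4)={B7}
  DF(B5)={B6,B7,B8}
  DF(B6)={B7,B8}
  DF(B7)={B8}
  DF(B8)=∅

φ for i: defs {B0,B1,B6,B7}
  DF⁺ = {B4,B5,B6,B7,B8}

Answer: ["B4", "B5", "B6", "B7", "B8"]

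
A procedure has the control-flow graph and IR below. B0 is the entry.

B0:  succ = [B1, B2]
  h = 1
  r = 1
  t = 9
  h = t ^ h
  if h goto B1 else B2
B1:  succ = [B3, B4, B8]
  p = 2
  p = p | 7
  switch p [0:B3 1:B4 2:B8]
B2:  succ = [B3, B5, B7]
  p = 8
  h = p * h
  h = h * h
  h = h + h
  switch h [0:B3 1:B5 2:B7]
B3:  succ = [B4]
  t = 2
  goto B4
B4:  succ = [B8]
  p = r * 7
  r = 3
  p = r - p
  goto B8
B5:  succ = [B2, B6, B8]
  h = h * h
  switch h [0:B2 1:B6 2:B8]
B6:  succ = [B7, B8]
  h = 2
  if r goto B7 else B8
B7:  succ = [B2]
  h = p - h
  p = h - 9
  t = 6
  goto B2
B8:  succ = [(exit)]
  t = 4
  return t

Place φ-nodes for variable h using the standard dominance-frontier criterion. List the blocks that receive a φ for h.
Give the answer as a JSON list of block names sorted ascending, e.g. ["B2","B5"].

idom tree: B1←B0 B2←B0 B3←B0 B4←B0 B5←B2 B6←B5 B7←B2 B8←B0
Join-block Dom:
  B2: preds {B0,B5,B7}: {B0} ∩ {B0,B2,B5} ∩ {B0,B2,B7} = {B0}; idom=B0
  B3: preds {B1,B2}: {B0,B1} ∩ {B0,B2} = {B0}; idom=B0
  B4: preds {B1,B3}: {B0,B1} ∩ {B0,B3} = {B0}; idom=B0
  B7: preds {B2,B6}: {B0,B2} ∩ {B0,B2,B5,B6} = {B0,B2}; idom=B2
  B8: preds {B1,B4,B5,B6}: {B0,B1} ∩ {B0,B4} ∩ {B0,B2,B5} ∩ {B0,B2,B5,B6} = {B0}; idom=B0

DF derivation:
  B2←B0: walk · to B0
  B2←B5: walk B5→B2 to B0
  B2←B7: walk B7→B2 to B0
  B3←B1: walk B1 to B0
  B3←B2: walk B2 to B0
  B4←B1: walk B1 to B0
  B4←B3: walk B3 to B0
  B7←B2: walk · to B2
  B7←B6: walk B6→B5 to B2
  B8←B1: walk B1 to B0
  B8←B4: walk B4 to B0
  B8←B5: walk B5→B2 to B0
  B8←B6: walk B6→B5→B2 to B0
  B0: DF=∅
  B1: DF={B3,B4,B8}
  B2: DF={B2,B3,B8}
  B3: DF={B4}
  B4: DF={B8}
  B5: DF={B2,B7,B8}
  B6: DF={B7,B8}
  B7: DF={B2}
  B8: DF=∅

φ for h: defs {B0,B2,B5,B6,B7}
  DF⁺ = {B2,B3,B4,B7,B8}

Answer: ["B2", "B3", "B4", "B7", "B8"]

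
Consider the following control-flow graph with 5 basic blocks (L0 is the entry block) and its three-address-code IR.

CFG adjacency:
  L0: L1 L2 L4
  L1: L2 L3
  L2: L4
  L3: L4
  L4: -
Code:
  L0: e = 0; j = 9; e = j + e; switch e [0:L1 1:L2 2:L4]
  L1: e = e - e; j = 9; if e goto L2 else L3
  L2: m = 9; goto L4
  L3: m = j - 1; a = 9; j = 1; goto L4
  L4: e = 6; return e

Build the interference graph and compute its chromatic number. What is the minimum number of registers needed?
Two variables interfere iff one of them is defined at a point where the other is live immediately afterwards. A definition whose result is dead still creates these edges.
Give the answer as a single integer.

Per-block:
  L0 def {e,j} use ∅
  L1 def {e,j} use {e}
  L2 def {m} use ∅
  L3 def {a,j,m} use {j}
  L4 def {e} use ∅

Liveness:
  L0: in=∅ out={e}
  L1: in={e} out={j}
  L2: in=∅ out=∅
  L3: in={j} out=∅
  L4: in=∅ out=∅

Conflict graph:
  a: ∅
  e: {j}
  j: {e}
  m: ∅

Registers:
  lower bound: {e,j} mutually conflict ⇒ χ ≥ 2
  2-colouring: c0={a,e,m}  c1={j}
  χ = 2

Answer: 2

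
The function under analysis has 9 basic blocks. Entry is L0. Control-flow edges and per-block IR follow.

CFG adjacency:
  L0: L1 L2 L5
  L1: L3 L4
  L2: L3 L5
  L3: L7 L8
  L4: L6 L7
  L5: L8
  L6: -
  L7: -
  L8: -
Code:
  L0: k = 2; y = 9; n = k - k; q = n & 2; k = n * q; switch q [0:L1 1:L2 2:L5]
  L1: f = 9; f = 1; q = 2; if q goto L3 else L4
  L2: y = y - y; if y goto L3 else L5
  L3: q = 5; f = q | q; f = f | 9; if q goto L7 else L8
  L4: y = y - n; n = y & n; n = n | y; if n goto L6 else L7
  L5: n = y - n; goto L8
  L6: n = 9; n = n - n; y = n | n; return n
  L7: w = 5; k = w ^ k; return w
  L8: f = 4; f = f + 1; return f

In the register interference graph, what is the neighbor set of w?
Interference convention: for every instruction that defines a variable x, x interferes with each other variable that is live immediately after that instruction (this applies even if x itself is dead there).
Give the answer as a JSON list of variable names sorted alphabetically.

Block summaries:
  L0 def {k,n,q,y} use ∅
  L1 def {f,q} use ∅
  L2 def {y} use {y}
  L3 def {f,q} use ∅
  L4 def {n,y} use {n,y}
  L5 def {n} use {n,y}
  L6 def {n,y} use ∅
  L7 def {k,w} use {k}
  L8 def {f} use ∅

Liveness:
  live L0: ∅→{k,n,y}
  live L1: {k,n,y}→{k,n,y}
  live L2: {k,n,y}→{k,n,y}
  live L3: {k}→{k}
  live L4: {k,n,y}→{k}
  live L5: {n,y}→∅
  live L6: ∅→∅
  live L7: {k}→∅
  live L8: ∅→∅

Conflict graph:
  f — {k,n,q,y}
  k — {f,n,q,w,y}
  n — {f,k,q,y}
  q — {f,k,n,y}
  w — {k}
  y — {f,k,n,q}

N(w) = ["k"]

Answer: ["k"]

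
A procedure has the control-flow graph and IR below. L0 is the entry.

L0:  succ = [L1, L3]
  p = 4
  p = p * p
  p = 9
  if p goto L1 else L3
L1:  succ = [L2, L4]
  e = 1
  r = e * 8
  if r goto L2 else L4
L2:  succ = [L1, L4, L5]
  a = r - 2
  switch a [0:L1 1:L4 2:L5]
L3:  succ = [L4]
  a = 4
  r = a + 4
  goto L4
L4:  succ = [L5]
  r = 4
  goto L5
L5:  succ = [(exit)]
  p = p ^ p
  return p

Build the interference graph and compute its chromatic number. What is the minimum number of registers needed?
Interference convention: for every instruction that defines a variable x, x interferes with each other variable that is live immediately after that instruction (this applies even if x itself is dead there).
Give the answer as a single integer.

Answer: 2

Analysis:
def/use:
  L0: {p} / ∅
  L1: {e,r} / ∅
  L2: {a} / {r}
  L3: {a,r} / ∅
  L4: {r} / ∅
  L5: {p} / {p}

Live sets:
  live L0: ∅→{p}
  live L1: {p}→{p,r}
  live L2: {p,r}→{p}
  live L3: {p}→{p}
  live L4: {p}→{p}
  live L5: {p}→∅

Conflict graph:
  a: {p}
  e: {p}
  p: {a,e,r}
  r: {p}

Colouring:
  lower bound: {a,p} mutually conflict ⇒ χ ≥ 2
  2-colouring: R0={p}  R1={a,e,r}
  χ = 2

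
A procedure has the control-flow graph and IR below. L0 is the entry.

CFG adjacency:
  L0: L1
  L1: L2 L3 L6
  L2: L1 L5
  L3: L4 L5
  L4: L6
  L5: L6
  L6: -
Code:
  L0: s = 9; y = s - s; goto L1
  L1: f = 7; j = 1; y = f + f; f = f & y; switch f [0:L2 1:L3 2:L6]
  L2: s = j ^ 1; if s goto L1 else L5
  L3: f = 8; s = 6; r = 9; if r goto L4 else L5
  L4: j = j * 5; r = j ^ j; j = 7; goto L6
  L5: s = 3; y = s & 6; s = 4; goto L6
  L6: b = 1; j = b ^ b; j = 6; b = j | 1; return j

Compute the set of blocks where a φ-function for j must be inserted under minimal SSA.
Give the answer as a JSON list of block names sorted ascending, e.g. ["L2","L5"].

idom tree: L1←L0 L2←L1 L3←L1 L4←L3 L5←L1 L6←L1
Dom∩ at merges:
  L1: preds {L0,L2}: {L0} ∩ {L0,L1,L2} = {L0}; idom=L0
  L5: preds {L2,L3}: {L0,L1,L2} ∩ {L0,L1,L3} = {L0,L1}; idom=L1
  L6: preds {L1,L4,L5}: {L0,L1} ∩ {L0,L1,L3,L4} ∩ {L0,L1,L5} = {L0,L1}; idom=L1

DF walk-up:
  L1←L0: walk · to L0
  L1←L2: walk L2→L1 to L0
  L5←L2: walk L2 to L1
  L5←L3: walk L3 to L1
  L6←L1: walk · to L1
  L6←L4: walk L4→L3 to L1
  L6←L5: walk L5 to L1
  DF(L0)=∅
  DF(L1)={L1}
  DF(L2)={L1,L5}
  DF(L3)={L5,L6}
  DF(L4)={L6}
  DF(L5)={L6}
  DF(L6)=∅

φ for j: defs {L1,L4,L6}
  DF⁺ = {L1,L6}

Answer: ["L1", "L6"]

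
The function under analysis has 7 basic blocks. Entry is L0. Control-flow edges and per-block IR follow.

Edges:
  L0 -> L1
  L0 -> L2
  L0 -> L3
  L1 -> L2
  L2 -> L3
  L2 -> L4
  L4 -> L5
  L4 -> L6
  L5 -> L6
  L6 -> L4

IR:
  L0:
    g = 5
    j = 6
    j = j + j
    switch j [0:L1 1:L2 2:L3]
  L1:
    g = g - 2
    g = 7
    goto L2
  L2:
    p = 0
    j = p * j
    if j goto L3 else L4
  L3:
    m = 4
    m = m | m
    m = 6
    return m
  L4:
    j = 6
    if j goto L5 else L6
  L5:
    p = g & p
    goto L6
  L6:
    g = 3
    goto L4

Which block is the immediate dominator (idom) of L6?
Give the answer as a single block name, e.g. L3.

Answer: L4

Derivation:
idom tree: L1←L0 L2←L0 L3←L0 L4←L2 L5←L4 L6←L4
Dom∩ at merges:
  L2: preds {L0,L1}: {L0} ∩ {L0,L1} = {L0}; idom=L0
  L3: preds {L0,L2}: {L0} ∩ {L0,L2} = {L0}; idom=L0
  L4: preds {L2,L6}: {L0,L2} ∩ {L0,L2,L4,L6} = {L0,L2}; idom=L2
  L6: preds {L4,L5}: {L0,L2,L4} ∩ {L0,L2,L4,L5} = {L0,L2,L4}; idom=L4

idom(L6) = L4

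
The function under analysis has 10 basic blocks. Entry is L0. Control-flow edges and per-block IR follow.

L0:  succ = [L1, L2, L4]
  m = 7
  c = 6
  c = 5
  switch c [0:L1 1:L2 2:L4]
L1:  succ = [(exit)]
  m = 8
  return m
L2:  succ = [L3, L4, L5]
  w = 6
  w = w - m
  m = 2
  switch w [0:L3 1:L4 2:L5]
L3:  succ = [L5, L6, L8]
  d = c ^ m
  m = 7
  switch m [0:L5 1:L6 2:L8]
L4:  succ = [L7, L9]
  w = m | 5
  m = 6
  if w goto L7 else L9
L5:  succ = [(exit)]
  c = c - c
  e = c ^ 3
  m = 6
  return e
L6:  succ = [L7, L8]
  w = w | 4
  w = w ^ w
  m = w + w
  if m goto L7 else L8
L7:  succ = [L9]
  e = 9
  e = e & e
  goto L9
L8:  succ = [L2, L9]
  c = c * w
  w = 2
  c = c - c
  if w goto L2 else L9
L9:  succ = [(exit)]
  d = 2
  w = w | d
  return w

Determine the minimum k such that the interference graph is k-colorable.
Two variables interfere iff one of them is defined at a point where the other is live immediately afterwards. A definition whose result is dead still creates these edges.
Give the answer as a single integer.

Answer: 3

Analysis:
Per-block:
  L0 def {c,m} use ∅
  L1 def {m} use ∅
  L2 def {m,w} use {m}
  L3 def {d,m} use {c,m}
  L4 def {m,w} use {m}
  L5 def {c,e,m} use {c}
  L6 def {m,w} use {w}
  L7 def {e} use ∅
  L8 def {c,w} use {c,w}
  L9 def {d,w} use {w}

Live sets:
  L0 li=∅ lo={c,m}
  L1 li=∅ lo=∅
  L2 li={c,m} lo={c,m,w}
  L3 li={c,m,w} lo={c,m,w}
  L4 li={m} lo={w}
  L5 li={c} lo=∅
  L6 li={c,w} lo={c,m,w}
  L7 li={w} lo={w}
  L8 li={c,m,w} lo={c,m,w}
  L9 li={w} lo=∅

Interference:
  c — {d,m,w}
  d — {c,w}
  e — {m,w}
  m — {c,e,w}
  w — {c,d,e,m}

Colouring:
  lower bound: {c,d,w} mutually conflict ⇒ χ ≥ 3
  assign c→r1 d→r2 e→r1 m→r2 w→r0 — no edge inside a register ⇒ χ ≤ 3
  χ = 3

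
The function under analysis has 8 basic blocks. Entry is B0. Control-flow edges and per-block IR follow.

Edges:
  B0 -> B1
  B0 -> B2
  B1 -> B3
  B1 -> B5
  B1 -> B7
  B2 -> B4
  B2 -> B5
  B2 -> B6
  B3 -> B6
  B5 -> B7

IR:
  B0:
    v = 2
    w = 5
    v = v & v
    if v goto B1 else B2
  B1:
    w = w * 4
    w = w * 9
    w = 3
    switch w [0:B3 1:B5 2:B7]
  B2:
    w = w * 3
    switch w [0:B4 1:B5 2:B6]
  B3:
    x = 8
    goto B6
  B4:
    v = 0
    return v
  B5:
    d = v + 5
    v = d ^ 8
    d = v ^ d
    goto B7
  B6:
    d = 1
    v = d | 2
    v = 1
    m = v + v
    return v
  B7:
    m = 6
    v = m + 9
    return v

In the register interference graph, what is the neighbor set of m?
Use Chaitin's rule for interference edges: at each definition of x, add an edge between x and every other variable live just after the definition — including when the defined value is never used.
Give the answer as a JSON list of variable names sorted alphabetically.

Answer: ["v"]

Derivation:
Block summaries:
  B0: {v,w} / ∅
  B1: {w} / {w}
  B2: {w} / {w}
  B3: {x} / ∅
  B4: {v} / ∅
  B5: {d,v} / {v}
  B6: {d,m,v} / ∅
  B7: {m,v} / ∅

Live sets:
  live B0: ∅→{v,w}
  live B1: {v,w}→{v}
  live B2: {v,w}→{v}
  live B3: ∅→∅
  live B4: ∅→∅
  live B5: {v}→∅
  live B6: ∅→∅
  live B7: ∅→∅

Conflict graph:
  d↔{v}
  m↔{v}
  v↔{d,m,w}
  w↔{v}
  x↔∅

N(m) = ["v"]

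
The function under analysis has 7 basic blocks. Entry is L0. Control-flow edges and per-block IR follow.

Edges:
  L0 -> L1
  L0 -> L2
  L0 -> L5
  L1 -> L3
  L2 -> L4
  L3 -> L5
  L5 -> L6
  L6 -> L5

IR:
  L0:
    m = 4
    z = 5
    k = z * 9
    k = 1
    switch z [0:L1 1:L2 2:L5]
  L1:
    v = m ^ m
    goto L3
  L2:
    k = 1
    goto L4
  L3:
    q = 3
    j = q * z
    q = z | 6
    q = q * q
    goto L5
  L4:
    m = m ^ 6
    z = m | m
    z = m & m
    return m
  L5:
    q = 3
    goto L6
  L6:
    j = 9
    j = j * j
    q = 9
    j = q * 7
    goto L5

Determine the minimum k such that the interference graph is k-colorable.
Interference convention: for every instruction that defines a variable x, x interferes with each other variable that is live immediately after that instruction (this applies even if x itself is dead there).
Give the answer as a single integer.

def/use:
  L0: def={k,m,z} ue=∅
  L1: def={v} ue={m}
  L2: def={k} ue=∅
  L3: def={j,q} ue={z}
  L4: def={m,z} ue={m}
  L5: def={q} ue=∅
  L6: def={j,q} ue=∅

Liveness:
  L0 li=∅ lo={m,z}
  L1 li={m,z} lo={z}
  L2 li={m} lo={m}
  L3 li={z} lo=∅
  L4 li={m} lo=∅
  L5 li=∅ lo=∅
  L6 li=∅ lo=∅

Interference:
  j↔{z}
  k↔{m,z}
  m↔{k,z}
  q↔{z}
  v↔{z}
  z↔{j,k,m,q,v}

Registers:
  {k,m,z} pairwise interfere (3-clique) ⇒ χ ≥ 3
  3-colouring: R0={z}  R1={j,k,q,v}  R2={m}
  χ = 3

Answer: 3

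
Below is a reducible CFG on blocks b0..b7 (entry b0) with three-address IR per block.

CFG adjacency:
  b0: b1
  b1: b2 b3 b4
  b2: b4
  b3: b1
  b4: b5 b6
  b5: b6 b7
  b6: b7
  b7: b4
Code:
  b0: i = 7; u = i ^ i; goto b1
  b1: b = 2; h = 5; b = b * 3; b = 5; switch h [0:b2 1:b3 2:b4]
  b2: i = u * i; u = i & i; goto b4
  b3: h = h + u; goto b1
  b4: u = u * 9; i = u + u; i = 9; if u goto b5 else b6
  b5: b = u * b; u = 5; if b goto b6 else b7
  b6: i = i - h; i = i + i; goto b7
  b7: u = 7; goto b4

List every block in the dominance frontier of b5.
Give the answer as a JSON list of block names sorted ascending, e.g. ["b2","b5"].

idom tree: b1←b0 b2←b1 b3←b1 b4←b1 b5←b4 b6←b4 b7←b4
Dom∩ at merges:
  b1: preds {b0,b3}: {b0} ∩ {b0,b1,b3} = {b0}; idom=b0
  b4: preds {b1,b2,b7}: {b0,b1} ∩ {b0,b1,b2} ∩ {b0,b1,b4,b7} = {b0,b1}; idom=b1
  b6: preds {b4,b5}: {b0,b1,b4} ∩ {b0,b1,b4,b5} = {b0,b1,b4}; idom=b4
  b7: preds {b5,b6}: {b0,b1,b4,b5} ∩ {b0,b1,b4,b6} = {b0,b1,b4}; idom=b4

DF walk-up:
  b1←b0: walk · to b0
  b1←b3: walk b3→b1 to b0
  b4←b1: walk · to b1
  b4←b2: walk b2 to b1
  b4←b7: walk b7→b4 to b1
  b6←b4: walk · to b4
  b6←b5: walk b5 to b4
  b7←b5: walk b5 to b4
  b7←b6: walk b6 to b4
  DF(b0)=∅
  DF(b1)={b1}
  DF(b2)={b4}
  DF(b3)={b1}
  DF(b4)={b4}
  DF(b5)={b6,b7}
  DF(b6)={b7}
  DF(b7)={b4}

DF(b5) = ["b6", "b7"]

Answer: ["b6", "b7"]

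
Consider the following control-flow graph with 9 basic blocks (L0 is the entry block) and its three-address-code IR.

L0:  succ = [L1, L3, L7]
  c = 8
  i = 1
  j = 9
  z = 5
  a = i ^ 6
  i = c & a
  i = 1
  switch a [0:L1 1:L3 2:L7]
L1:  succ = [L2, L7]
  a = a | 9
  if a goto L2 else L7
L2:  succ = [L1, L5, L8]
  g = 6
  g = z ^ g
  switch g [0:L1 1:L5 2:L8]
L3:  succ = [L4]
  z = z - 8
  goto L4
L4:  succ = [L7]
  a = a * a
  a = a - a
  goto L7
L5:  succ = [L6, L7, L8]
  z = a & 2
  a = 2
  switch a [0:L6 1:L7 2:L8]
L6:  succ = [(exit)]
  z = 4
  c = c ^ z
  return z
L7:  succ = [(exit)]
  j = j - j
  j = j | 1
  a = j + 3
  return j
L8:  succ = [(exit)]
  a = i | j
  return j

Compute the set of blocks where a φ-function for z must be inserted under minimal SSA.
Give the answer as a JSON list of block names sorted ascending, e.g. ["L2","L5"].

Answer: ["L7", "L8"]

Derivation:
idom tree: L1←L0 L2←L1 L3←L0 L4←L3 L5←L2 L6←L5 L7←L0 L8←L2
Dom at joins:
  L1: preds {L0,L2}: {L0} ∩ {L0,L1,L2} = {L0}; idom=L0
  L7: preds {L0,L1,L4,L5}: {L0} ∩ {L0,L1} ∩ {L0,L3,L4} ∩ {L0,L1,L2,L5} = {L0}; idom=L0
  L8: preds {L2,L5}: {L0,L1,L2} ∩ {L0,L1,L2,L5} = {L0,L1,L2}; idom=L2

Frontier:
  L1←L0: walk · to L0
  L1←L2: walk L2→L1 to L0
  L7←L0: walk · to L0
  L7←L1: walk L1 to L0
  L7←L4: walk L4→L3 to L0
  L7←L5: walk L5→L2→L1 to L0
  L8←L2: walk · to L2
  L8←L5: walk L5 to L2
  L0: DF=∅
  L1: DF={L1,L7}
  L2: DF={L1,L7}
  L3: DF={L7}
  L4: DF={L7}
  L5: DF={L7,L8}
  L6: DF=∅
  L7: DF=∅
  L8: DF=∅

φ for z: defs {L0,L3,L5,L6}
  DF⁺ = {L7,L8}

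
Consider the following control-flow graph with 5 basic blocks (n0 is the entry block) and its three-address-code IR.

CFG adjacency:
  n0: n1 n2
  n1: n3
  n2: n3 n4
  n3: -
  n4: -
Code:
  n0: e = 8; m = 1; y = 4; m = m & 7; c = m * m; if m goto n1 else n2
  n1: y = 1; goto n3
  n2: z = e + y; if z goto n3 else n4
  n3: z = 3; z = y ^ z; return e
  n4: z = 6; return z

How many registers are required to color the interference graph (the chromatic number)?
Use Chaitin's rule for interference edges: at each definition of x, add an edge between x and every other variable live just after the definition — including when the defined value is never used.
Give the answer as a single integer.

Block summaries:
  n0 def {c,e,m,y} use ∅
  n1 def {y} use ∅
  n2 def {z} use {e,y}
  n3 def {z} use {e,y}
  n4 def {z} use ∅

Live sets:
  live n0: ∅→{e,y}
  live n1: {e}→{e,y}
  live n2: {e,y}→{e,y}
  live n3: {e,y}→∅
  live n4: ∅→∅

Interference:
  c: {e,m,y}
  e: {c,m,y,z}
  m: {c,e,y}
  y: {c,e,m,z}
  z: {e,y}

Registers:
  clique {c,e,m,y} ⇒ need ≥ 4
  assign c→r2 e→r0 m→r3 y→r1 z→r2 — no edge inside a register ⇒ χ ≤ 4
  χ = 4

Answer: 4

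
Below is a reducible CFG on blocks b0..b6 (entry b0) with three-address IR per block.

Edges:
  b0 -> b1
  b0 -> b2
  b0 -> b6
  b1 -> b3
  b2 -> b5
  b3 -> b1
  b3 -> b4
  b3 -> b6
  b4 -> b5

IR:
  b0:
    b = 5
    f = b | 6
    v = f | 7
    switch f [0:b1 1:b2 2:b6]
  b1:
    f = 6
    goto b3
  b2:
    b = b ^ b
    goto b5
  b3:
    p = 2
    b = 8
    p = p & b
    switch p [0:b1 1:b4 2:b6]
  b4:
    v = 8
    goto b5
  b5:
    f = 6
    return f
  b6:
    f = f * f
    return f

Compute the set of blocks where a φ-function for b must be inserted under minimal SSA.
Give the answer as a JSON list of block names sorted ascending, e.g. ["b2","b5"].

idom tree: b1←b0 b2←b0 b3←b1 b4←b3 b5←b0 b6←b0
Join-block Dom:
  b1: preds {b0,b3}: {b0} ∩ {b0,b1,b3} = {b0}; idom=b0
  b5: preds {b2,b4}: {b0,b2} ∩ {b0,b1,b3,b4} = {b0}; idom=b0
  b6: preds {b0,b3}: {b0} ∩ {b0,b1,b3} = {b0}; idom=b0

DF derivation:
  b1←b0: walk · to b0
  b1←b3: walk b3→b1 to b0
  b5←b2: walk b2 to b0
  b5←b4: walk b4→b3→b1 to b0
  b6←b0: walk · to b0
  b6←b3: walk b3→b1 to b0
  b0 → ∅
  b1 → {b1,b5,b6}
  b2 → {b5}
  b3 → {b1,b5,b6}
  b4 → {b5}
  b5 → ∅
  b6 → ∅

φ for b: defs {b0,b2,b3}
  DF⁺ = {b1,b5,b6}

Answer: ["b1", "b5", "b6"]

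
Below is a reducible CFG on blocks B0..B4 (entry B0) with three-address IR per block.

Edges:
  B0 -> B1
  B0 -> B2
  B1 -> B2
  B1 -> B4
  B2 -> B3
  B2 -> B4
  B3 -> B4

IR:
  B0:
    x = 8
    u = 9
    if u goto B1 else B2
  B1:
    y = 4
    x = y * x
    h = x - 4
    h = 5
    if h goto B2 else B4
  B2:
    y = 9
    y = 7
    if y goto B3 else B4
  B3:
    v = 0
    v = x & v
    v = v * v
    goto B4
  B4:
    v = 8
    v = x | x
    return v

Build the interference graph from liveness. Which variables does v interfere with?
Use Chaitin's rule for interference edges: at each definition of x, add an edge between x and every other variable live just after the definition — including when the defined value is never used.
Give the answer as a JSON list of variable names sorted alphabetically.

Answer: ["x"]

Analysis:
Block summaries:
  B0 def {u,x} use ∅
  B1 def {h,x,y} use {x}
  B2 def {y} use ∅
  B3 def {v} use {x}
  B4 def {v} use {x}

Liveness:
  B0 li=∅ lo={x}
  B1 li={x} lo={x}
  B2 li={x} lo={x}
  B3 li={x} lo={x}
  B4 li={x} lo=∅

Interference:
  h↔{x}
  u↔{x}
  v↔{x}
  x↔{h,u,v,y}
  y↔{x}

N(v) = ["x"]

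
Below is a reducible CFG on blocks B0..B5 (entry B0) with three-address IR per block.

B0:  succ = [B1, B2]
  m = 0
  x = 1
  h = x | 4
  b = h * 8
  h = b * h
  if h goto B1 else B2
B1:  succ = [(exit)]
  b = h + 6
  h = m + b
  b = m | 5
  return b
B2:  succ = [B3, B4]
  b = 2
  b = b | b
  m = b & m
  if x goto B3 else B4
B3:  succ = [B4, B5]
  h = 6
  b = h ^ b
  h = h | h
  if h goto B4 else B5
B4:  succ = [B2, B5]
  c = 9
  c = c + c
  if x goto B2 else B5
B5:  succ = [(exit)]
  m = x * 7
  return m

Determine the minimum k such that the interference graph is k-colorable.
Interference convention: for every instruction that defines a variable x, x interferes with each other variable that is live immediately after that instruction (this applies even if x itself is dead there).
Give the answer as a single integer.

Answer: 4

Analysis:
Per-block:
  B0 def {b,h,m,x} use ∅
  B1 def {b,h} use {h,m}
  B2 def {b,m} use {m,x}
  B3 def {b,h} use {b}
  B4 def {c} use {x}
  B5 def {m} use {x}

Liveness:
  B0: in=∅ out={h,m,x}
  B1: in={h,m} out=∅
  B2: in={m,x} out={b,m,x}
  B3: in={b,m,x} out={m,x}
  B4: in={m,x} out={m,x}
  B5: in={x} out=∅

Interference:
  b↔{h,m,x}
  c↔{m,x}
  h↔{b,m,x}
  m↔{b,c,h,x}
  x↔{b,c,h,m}

Registers:
  {b,h,m,x} pairwise interfere (4-clique) ⇒ χ ≥ 4
  assign b→r2 c→r2 h→r3 m→r0 x→r1 — no edge inside a register ⇒ χ ≤ 4
  χ = 4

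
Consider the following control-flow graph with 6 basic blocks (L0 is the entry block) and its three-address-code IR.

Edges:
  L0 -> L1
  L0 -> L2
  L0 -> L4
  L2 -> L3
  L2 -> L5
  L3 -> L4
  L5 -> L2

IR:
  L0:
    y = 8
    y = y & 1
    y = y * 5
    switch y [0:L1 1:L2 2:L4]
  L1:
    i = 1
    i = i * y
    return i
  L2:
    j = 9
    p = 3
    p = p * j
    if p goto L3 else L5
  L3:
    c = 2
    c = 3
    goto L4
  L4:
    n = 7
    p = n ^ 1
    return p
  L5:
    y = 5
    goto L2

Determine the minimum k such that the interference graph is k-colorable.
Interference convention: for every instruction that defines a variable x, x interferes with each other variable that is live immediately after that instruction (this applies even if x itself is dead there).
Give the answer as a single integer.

Per-block:
  L0 def {y} use ∅
  L1 def {i} use {y}
  L2 def {j,p} use ∅
  L3 def {c} use ∅
  L4 def {n,p} use ∅
  L5 def {y} use ∅

Liveness:
  L0 li=∅ lo={y}
  L1 li={y} lo=∅
  L2 li=∅ lo=∅
  L3 li=∅ lo=∅
  L4 li=∅ lo=∅
  L5 li=∅ lo=∅

Interference:
  c↔∅
  i↔{y}
  j↔{p}
  n↔∅
  p↔{j}
  y↔{i}

Colouring:
  lower bound: {i,y} mutually conflict ⇒ χ ≥ 2
  2-colouring: r0={c,i,j,n}  r1={p,y}
  χ = 2

Answer: 2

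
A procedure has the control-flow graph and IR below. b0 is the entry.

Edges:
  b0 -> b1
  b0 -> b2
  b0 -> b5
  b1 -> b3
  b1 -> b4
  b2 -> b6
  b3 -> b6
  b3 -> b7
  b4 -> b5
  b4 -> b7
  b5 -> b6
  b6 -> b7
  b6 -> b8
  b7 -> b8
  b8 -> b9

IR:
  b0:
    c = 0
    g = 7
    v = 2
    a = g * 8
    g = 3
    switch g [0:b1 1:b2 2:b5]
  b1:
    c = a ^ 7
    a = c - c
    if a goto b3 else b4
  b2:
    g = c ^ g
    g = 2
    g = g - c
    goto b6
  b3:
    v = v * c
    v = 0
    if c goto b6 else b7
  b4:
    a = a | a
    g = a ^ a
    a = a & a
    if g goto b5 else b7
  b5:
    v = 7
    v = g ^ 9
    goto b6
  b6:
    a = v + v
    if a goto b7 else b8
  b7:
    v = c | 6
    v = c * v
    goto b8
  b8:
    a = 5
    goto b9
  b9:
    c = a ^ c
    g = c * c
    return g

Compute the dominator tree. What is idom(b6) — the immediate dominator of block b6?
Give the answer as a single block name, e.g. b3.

Answer: b0

Working:
idom tree: b1←b0 b2←b0 b3←b1 b4←b1 b5←b0 b6←b0 b7←b0 b8←b0 b9←b8
Join-block Dom:
  b5: preds {b0,b4}: {b0} ∩ {b0,b1,b4} = {b0}; idom=b0
  b6: preds {b2,b3,b5}: {b0,b2} ∩ {b0,b1,b3} ∩ {b0,b5} = {b0}; idom=b0
  b7: preds {b3,b4,b6}: {b0,b1,b3} ∩ {b0,b1,b4} ∩ {b0,b6} = {b0}; idom=b0
  b8: preds {b6,b7}: {b0,b6} ∩ {b0,b7} = {b0}; idom=b0

idom(b6) = b0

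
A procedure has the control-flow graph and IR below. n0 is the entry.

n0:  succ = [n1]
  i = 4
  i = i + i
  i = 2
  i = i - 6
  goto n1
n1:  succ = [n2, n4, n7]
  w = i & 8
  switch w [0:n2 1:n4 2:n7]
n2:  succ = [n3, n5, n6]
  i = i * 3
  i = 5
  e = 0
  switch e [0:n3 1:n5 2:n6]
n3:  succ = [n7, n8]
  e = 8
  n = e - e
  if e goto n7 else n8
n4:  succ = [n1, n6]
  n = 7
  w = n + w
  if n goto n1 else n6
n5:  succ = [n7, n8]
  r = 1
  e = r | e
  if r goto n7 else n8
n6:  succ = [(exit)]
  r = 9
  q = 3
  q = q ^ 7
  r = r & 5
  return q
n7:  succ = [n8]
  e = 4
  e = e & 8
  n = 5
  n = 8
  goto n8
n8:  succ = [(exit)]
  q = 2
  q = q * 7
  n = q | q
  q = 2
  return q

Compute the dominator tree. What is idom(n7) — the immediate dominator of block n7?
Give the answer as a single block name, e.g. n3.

Answer: n1

Derivation:
idom tree: n1←n0 n2←n1 n3←n2 n4←n1 n5←n2 n6←n1 n7←n1 n8←n1
Join-block Dom:
  n1: preds {n0,n4}: {n0} ∩ {n0,n1,n4} = {n0}; idom=n0
  n6: preds {n2,n4}: {n0,n1,n2} ∩ {n0,n1,n4} = {n0,n1}; idom=n1
  n7: preds {n1,n3,n5}: {n0,n1} ∩ {n0,n1,n2,n3} ∩ {n0,n1,n2,n5} = {n0,n1}; idom=n1
  n8: preds {n3,n5,n7}: {n0,n1,n2,n3} ∩ {n0,n1,n2,n5} ∩ {n0,n1,n7} = {n0,n1}; idom=n1

idom(n7) = n1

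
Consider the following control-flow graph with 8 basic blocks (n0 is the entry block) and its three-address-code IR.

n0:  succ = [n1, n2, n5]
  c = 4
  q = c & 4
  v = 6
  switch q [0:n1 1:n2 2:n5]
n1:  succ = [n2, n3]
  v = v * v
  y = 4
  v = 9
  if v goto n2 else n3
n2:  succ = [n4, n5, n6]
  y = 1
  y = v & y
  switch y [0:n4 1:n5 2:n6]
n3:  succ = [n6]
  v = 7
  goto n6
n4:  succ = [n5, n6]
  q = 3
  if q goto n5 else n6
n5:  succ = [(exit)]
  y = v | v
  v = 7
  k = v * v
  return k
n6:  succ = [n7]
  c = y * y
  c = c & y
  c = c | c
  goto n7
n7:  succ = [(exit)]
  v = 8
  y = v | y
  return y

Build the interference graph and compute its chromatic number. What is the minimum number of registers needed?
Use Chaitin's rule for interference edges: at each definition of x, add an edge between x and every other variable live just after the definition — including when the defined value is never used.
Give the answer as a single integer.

def/use:
  n0 def {c,q,v} use ∅
  n1 def {v,y} use {v}
  n2 def {y} use {v}
  n3 def {v} use ∅
  n4 def {q} use ∅
  n5 def {k,v,y} use {v}
  n6 def {c} use {y}
  n7 def {v,y} use {y}

Live sets:
  n0 li=∅ lo={v}
  n1 li={v} lo={v,y}
  n2 li={v} lo={v,y}
  n3 li={y} lo={y}
  n4 li={v,y} lo={v,y}
  n5 li={v} lo=∅
  n6 li={y} lo={y}
  n7 li={y} lo=∅

Interfere edges:
  c — {y}
  k — ∅
  q — {v,y}
  v — {q,y}
  y — {c,q,v}

Registers:
  lower bound: {q,v,y} mutually conflict ⇒ χ ≥ 3
  3-colouring: R0={k,y}  R1={c,q}  R2={v}
  χ = 3

Answer: 3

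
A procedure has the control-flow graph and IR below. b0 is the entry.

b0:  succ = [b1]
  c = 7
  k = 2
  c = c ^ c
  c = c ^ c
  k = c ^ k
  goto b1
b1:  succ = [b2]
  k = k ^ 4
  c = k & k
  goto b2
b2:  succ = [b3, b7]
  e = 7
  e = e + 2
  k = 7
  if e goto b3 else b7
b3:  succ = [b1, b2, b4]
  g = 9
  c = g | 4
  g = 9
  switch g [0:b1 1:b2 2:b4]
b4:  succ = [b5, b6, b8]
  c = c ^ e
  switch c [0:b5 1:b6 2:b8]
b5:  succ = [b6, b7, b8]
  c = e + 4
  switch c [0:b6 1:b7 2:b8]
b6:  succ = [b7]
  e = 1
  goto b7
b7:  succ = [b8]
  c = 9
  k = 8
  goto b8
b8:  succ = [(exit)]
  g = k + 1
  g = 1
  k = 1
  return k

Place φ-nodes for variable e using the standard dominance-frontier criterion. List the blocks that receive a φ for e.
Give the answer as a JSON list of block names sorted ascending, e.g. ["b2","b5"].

idom tree: b1←b0 b2←b1 b3←b2 b4←b3 b5←b4 b6←b4 b7←b2 b8←b2
Join-block Dom:
  b1: preds {b0,b3}: {b0} ∩ {b0,b1,b2,b3} = {b0}; idom=b0
  b2: preds {b1,b3}: {b0,b1} ∩ {b0,b1,b2,b3} = {b0,b1}; idom=b1
  b6: preds {b4,b5}: {b0,b1,b2,b3,b4} ∩ {b0,b1,b2,b3,b4,b5} = {b0,b1,b2,b3,b4}; idom=b4
  b7: preds {b2,b5,b6}: {b0,b1,b2} ∩ {b0,b1,b2,b3,b4,b5} ∩ {b0,b1,b2,b3,b4,b6} = {b0,b1,b2}; idom=b2
  b8: preds {b4,b5,b7}: {b0,b1,b2,b3,b4} ∩ {b0,b1,b2,b3,b4,b5} ∩ {b0,b1,b2,b7} = {b0,b1,b2}; idom=b2

DF walk-up:
  b1←b0: walk · to b0
  b1←b3: walk b3→b2→b1 to b0
  b2←b1: walk · to b1
  b2←b3: walk b3→b2 to b1
  b6←b4: walk · to b4
  b6←b5: walk b5 to b4
  b7←b2: walk · to b2
  b7←b5: walk b5→b4→b3 to b2
  b7←b6: walk b6→b4→b3 to b2
  b8←b4: walk b4→b3 to b2
  b8←b5: walk b5→b4→b3 to b2
  b8←b7: walk b7 to b2
  b0 → ∅
  b1 → {b1}
  b2 → {b1,b2}
  b3 → {b1,b2,b7,b8}
  b4 → {b7,b8}
  b5 → {b6,b7,b8}
  b6 → {b7}
  b7 → {b8}
  b8 → ∅

φ for e: defs {b2,b6}
  DF⁺ = {b1,b2,b7,b8}

Answer: ["b1", "b2", "b7", "b8"]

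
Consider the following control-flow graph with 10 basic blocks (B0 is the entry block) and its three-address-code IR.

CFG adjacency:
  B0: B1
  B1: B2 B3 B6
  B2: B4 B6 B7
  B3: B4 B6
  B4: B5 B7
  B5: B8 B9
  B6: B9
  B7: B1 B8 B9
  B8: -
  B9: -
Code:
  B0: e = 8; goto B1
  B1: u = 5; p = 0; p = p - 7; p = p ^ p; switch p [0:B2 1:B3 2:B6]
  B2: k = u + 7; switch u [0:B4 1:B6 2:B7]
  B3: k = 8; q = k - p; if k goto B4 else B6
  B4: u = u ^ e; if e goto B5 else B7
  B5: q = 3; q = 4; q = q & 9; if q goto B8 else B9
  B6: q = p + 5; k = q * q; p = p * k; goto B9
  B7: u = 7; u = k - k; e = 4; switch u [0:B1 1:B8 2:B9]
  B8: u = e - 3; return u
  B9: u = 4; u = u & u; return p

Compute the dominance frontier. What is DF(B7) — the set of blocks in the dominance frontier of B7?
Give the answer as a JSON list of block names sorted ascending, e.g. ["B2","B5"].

Answer: ["B1", "B8", "B9"]

Analysis:
idom tree: B1←B0 B2←B1 B3←B1 B4←B1 B5←B4 B6←B1 B7←B1 B8←B1 B9←B1
Dom at joins:
  B1: preds {B0,B7}: {B0} ∩ {B0,B1,B7} = {B0}; idom=B0
  B4: preds {B2,B3}: {B0,B1,B2} ∩ {B0,B1,B3} = {B0,B1}; idom=B1
  B6: preds {B1,B2,B3}: {B0,B1} ∩ {B0,B1,B2} ∩ {B0,B1,B3} = {B0,B1}; idom=B1
  B7: preds {B2,B4}: {B0,B1,B2} ∩ {B0,B1,B4} = {B0,B1}; idom=B1
  B8: preds {B5,B7}: {B0,B1,B4,B5} ∩ {B0,B1,B7} = {B0,B1}; idom=B1
  B9: preds {B5,B6,B7}: {B0,B1,B4,B5} ∩ {B0,B1,B6} ∩ {B0,B1,B7} = {B0,B1}; idom=B1

Frontier:
  B1←B0: walk · to B0
  B1←B7: walk B7→B1 to B0
  B4←B2: walk B2 to B1
  B4←B3: walk B3 to B1
  B6←B1: walk · to B1
  B6←B2: walk B2 to B1
  B6←B3: walk B3 to B1
  B7←B2: walk B2 to B1
  B7←B4: walk B4 to B1
  B8←B5: walk B5→B4 to B1
  B8←B7: walk B7 to B1
  B9←B5: walk B5→B4 to B1
  B9←B6: walk B6 to B1
  B9←B7: walk B7 to B1
  DF(B0)=∅
  DF(B1)={B1}
  DF(B2)={B4,B6,B7}
  DF(B3)={B4,B6}
  DF(B4)={B7,B8,B9}
  DF(B5)={B8,B9}
  DF(B6)={B9}
  DF(B7)={B1,B8,B9}
  DF(B8)=∅
  DF(B9)=∅

DF(B7) = ["B1", "B8", "B9"]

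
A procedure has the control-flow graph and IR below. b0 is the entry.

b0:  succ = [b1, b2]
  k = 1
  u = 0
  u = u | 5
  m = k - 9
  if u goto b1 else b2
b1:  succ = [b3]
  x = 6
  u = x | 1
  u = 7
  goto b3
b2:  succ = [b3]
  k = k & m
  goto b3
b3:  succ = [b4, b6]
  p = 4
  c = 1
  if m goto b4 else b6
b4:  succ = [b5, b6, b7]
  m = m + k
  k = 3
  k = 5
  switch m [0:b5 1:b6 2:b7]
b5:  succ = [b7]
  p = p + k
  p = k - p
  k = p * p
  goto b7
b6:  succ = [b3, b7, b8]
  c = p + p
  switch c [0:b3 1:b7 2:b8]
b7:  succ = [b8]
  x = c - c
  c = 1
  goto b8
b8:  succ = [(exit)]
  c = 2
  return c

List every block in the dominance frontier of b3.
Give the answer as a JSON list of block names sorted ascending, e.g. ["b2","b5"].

idom tree: b1←b0 b2←b0 b3←b0 b4←b3 b5←b4 b6←b3 b7←b3 b8←b3
Dom at joins:
  b3: preds {b1,b2,b6}: {b0,b1} ∩ {b0,b2} ∩ {b0,b3,b6} = {b0}; idom=b0
  b6: preds {b3,b4}: {b0,b3} ∩ {b0,b3,b4} = {b0,b3}; idom=b3
  b7: preds {b4,b5,b6}: {b0,b3,b4} ∩ {b0,b3,b4,b5} ∩ {b0,b3,b6} = {b0,b3}; idom=b3
  b8: preds {b6,b7}: {b0,b3,b6} ∩ {b0,b3,b7} = {b0,b3}; idom=b3

DF walk-up:
  b3←b1: walk b1 to b0
  b3←b2: walk b2 to b0
  b3←b6: walk b6→b3 to b0
  b6←b3: walk · to b3
  b6←b4: walk b4 to b3
  b7←b4: walk b4 to b3
  b7←b5: walk b5→b4 to b3
  b7←b6: walk b6 to b3
  b8←b6: walk b6 to b3
  b8←b7: walk b7 to b3
  DF(b0)=∅
  DF(b1)={b3}
  DF(b2)={b3}
  DF(b3)={b3}
  DF(b4)={b6,b7}
  DF(b5)={b7}
  DF(b6)={b3,b7,b8}
  DF(b7)={b8}
  DF(b8)=∅

DF(b3) = ["b3"]

Answer: ["b3"]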